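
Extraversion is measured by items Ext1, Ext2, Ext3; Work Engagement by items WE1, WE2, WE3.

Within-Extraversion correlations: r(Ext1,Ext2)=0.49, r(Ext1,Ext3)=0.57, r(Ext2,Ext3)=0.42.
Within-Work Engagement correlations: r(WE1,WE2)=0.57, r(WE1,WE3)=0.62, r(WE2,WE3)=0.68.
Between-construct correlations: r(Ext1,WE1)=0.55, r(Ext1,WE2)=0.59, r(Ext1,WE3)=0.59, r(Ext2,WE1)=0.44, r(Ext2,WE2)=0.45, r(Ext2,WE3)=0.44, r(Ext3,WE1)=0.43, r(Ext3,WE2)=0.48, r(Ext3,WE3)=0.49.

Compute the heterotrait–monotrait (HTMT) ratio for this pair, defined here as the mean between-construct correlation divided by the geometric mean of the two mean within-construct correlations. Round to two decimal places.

0.89

Mean heterotrait r = 4.46/9 = 0.4956.
Mean within-Ext = 1.48/3 = 0.4933; mean within-WE = 1.87/3 = 0.6233.
Geometric mean = √(0.4933 × 0.6233) = 0.5545.
HTMT = 0.4956 / 0.5545 = 0.89.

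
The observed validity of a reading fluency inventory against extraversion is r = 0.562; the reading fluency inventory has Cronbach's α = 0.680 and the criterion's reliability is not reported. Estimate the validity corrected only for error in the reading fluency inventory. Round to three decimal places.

0.682

Single correction: r_c = r_obs / √r_xx = 0.562 / √0.680 = 0.562 / 0.8246 ≈ 0.682.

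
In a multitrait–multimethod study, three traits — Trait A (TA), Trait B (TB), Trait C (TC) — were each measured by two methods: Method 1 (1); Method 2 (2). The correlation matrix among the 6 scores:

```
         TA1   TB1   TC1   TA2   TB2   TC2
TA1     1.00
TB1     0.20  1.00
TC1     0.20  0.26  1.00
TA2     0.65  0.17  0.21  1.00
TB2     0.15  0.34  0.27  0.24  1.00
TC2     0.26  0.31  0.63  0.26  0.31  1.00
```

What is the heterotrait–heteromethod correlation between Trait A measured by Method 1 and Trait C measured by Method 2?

Different traits and methods: r(TA1, TC2) = 0.26.

0.26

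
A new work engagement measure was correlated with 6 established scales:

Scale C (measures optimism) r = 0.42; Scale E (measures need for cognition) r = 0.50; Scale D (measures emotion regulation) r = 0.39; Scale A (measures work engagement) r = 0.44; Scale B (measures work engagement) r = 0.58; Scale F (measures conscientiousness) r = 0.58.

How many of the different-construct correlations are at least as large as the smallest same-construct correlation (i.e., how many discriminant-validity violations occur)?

2

Convergent (same construct = work engagement): Scale A, Scale B.
Smallest convergent = 0.44. Discriminant values: 0.42, 0.50, 0.39, 0.58; count ≥ 0.44 → 2.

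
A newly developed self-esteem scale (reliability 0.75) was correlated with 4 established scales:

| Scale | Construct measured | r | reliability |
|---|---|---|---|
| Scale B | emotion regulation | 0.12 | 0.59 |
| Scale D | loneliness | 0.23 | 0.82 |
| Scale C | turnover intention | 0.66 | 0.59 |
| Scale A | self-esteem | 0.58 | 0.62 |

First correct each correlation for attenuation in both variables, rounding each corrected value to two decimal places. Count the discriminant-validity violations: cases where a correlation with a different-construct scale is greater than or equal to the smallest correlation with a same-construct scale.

1

Disattenuated r (r / √(r_scale · r_new)):
  Scale B (disc): 0.12 / √(0.59·0.75) = 0.18
  Scale D (disc): 0.23 / √(0.82·0.75) = 0.29
  Scale C (disc): 0.66 / √(0.59·0.75) = 0.99
  Scale A (conv): 0.58 / √(0.62·0.75) = 0.85
Smallest convergent = 0.85. Discriminant values: 0.18, 0.29, 0.99; count ≥ 0.85 → 1.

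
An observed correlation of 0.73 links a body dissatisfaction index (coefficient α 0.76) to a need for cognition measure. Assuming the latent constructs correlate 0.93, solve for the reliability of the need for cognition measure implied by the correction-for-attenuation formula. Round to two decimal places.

r_true = r_obs / √(r_xx · r_yy) ⇒ 0.93 = 0.73 / √(0.76 · r_yy).
√(0.76 · r_yy) = 0.73 / 0.93 = 0.7849; 0.76 · r_yy = 0.6161; r_yy = 0.6161 / 0.76 ≈ 0.81.

0.81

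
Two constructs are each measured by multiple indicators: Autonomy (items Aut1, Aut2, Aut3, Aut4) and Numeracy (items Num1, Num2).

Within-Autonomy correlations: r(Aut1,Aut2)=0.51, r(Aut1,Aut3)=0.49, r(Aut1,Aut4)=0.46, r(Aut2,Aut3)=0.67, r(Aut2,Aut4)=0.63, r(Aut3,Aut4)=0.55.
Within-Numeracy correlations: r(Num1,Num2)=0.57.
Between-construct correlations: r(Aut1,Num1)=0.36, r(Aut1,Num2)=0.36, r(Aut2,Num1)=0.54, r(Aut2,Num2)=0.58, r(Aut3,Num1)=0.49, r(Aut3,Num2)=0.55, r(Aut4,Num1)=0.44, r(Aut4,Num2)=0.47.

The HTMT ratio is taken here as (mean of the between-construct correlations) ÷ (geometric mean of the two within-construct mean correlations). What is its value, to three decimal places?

0.845

Between-construct mean = 3.79/8 = 0.4738.
Mean within-Aut = 3.31/6 = 0.5517; mean within-Num = 0.57/1 = 0.5700.
Geometric mean = √(0.5517 × 0.5700) = 0.5608.
HTMT = 0.4738 / 0.5608 = 0.845.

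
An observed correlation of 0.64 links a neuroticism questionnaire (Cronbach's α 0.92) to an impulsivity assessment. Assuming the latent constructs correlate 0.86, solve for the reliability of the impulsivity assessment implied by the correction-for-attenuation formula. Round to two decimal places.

r_true = r_obs / √(r_xx · r_yy) ⇒ 0.86 = 0.64 / √(0.92 · r_yy).
√(0.92 · r_yy) = 0.64 / 0.86 = 0.7442; 0.92 · r_yy = 0.5538; r_yy = 0.5538 / 0.92 ≈ 0.60.

0.60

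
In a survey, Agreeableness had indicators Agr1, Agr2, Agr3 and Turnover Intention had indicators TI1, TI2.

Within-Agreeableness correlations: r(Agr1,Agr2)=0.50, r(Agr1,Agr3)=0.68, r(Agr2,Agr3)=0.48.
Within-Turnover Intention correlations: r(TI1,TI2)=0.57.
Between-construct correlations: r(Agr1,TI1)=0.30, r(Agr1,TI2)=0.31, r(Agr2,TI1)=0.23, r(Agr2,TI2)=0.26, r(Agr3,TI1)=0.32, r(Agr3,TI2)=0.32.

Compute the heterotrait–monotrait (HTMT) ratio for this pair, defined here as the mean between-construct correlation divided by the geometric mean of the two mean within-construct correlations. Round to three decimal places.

0.516

Between-construct mean = 1.74/6 = 0.2900.
Mean within-Agr = 1.66/3 = 0.5533; mean within-TI = 0.57/1 = 0.5700.
Geometric mean = √(0.5533 × 0.5700) = 0.5616.
HTMT = 0.2900 / 0.5616 = 0.516.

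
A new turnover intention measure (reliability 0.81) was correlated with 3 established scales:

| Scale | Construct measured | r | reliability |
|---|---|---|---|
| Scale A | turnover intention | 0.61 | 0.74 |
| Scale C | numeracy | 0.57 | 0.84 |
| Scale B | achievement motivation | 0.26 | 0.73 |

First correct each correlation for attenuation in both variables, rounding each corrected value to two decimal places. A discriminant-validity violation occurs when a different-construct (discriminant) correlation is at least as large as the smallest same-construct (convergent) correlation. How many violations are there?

0

Disattenuated r (r / √(r_scale · r_new)):
  Scale A (conv): 0.61 / √(0.74·0.81) = 0.79
  Scale C (disc): 0.57 / √(0.84·0.81) = 0.69
  Scale B (disc): 0.26 / √(0.73·0.81) = 0.34
Smallest convergent = 0.79. Discriminant values: 0.69, 0.34; count ≥ 0.79 → 0.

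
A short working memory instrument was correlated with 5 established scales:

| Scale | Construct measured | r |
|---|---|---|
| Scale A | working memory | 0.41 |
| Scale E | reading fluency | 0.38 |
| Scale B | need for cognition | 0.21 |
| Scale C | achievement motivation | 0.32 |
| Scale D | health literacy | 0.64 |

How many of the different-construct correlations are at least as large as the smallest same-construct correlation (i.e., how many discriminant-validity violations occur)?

Convergent (same construct = working memory): Scale A.
Smallest convergent = 0.41. Discriminant values: 0.38, 0.21, 0.32, 0.64; count ≥ 0.41 → 1.

1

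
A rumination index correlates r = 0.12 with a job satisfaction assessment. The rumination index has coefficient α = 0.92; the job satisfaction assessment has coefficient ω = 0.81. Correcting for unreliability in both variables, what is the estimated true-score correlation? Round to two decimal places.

r_true = r_obs / √(r_xx · r_yy) = 0.12 / √(0.92 × 0.81) = 0.12 / √0.7452 = 0.12 / 0.8632 ≈ 0.14.

0.14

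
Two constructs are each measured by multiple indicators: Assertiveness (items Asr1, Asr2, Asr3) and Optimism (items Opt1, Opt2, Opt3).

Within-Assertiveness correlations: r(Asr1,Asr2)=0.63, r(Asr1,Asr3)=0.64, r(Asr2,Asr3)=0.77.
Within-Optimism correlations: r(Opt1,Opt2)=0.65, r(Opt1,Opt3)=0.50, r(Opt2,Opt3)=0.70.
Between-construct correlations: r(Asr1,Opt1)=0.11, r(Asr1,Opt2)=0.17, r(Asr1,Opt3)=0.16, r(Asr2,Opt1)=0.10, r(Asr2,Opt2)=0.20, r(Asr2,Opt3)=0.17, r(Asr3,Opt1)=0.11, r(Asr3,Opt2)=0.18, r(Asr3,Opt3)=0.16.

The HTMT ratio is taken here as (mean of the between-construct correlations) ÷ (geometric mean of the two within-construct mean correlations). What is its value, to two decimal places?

0.23

Mean heterotrait r = 1.36/9 = 0.1511.
Mean within-Asr = 2.04/3 = 0.6800; mean within-Opt = 1.85/3 = 0.6167.
Geometric mean = √(0.6800 × 0.6167) = 0.6476.
HTMT = 0.1511 / 0.6476 = 0.23.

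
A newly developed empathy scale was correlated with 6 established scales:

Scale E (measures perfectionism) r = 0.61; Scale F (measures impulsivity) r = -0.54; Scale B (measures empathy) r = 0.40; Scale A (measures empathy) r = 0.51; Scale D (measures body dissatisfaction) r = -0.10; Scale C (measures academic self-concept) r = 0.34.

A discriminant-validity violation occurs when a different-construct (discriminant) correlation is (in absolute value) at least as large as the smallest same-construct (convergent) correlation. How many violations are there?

Convergent (same construct = empathy): Scale B, Scale A.
Smallest convergent = 0.40. Discriminant |r|: 0.61, 0.54, 0.10, 0.34; count ≥ 0.40 → 2.

2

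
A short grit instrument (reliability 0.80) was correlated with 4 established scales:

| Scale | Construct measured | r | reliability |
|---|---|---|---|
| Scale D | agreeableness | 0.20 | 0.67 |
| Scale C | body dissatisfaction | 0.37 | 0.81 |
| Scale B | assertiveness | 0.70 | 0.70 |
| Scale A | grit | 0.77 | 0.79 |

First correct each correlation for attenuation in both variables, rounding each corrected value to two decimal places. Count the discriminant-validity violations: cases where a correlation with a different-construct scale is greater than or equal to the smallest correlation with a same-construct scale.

Disattenuated r (r / √(r_scale · r_new)):
  Scale D (disc): 0.20 / √(0.67·0.80) = 0.27
  Scale C (disc): 0.37 / √(0.81·0.80) = 0.46
  Scale B (disc): 0.70 / √(0.70·0.80) = 0.94
  Scale A (conv): 0.77 / √(0.79·0.80) = 0.97
Smallest convergent = 0.97. Discriminant values: 0.27, 0.46, 0.94; count ≥ 0.97 → 0.

0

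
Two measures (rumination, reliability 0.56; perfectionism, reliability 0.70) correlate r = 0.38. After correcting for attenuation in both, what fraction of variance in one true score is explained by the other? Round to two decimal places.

Disattenuated r = 0.38 / √(0.56 × 0.70) = 0.38 / 0.6261 = 0.6069.
Shared true-score variance = 0.6069² = 0.3683 ≈ 0.37.

0.37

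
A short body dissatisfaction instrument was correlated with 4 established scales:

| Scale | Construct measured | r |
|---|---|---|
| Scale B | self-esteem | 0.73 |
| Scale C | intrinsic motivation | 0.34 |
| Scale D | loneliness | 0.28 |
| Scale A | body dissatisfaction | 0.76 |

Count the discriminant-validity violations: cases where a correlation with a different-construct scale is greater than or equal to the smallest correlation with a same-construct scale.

Convergent (same construct = body dissatisfaction): Scale A.
Smallest convergent = 0.76. Discriminant values: 0.73, 0.34, 0.28; count ≥ 0.76 → 0.

0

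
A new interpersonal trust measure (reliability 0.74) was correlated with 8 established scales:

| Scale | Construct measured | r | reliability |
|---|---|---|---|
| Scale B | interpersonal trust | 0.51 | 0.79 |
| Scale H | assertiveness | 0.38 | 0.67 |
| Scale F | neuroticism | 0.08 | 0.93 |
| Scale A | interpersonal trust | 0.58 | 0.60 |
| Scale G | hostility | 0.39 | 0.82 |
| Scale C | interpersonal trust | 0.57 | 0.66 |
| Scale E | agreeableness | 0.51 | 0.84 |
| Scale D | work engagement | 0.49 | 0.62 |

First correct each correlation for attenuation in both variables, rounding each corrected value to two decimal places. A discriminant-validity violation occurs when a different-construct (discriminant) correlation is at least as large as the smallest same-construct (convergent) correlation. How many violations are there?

Disattenuated r (r / √(r_scale · r_new)):
  Scale B (conv): 0.51 / √(0.79·0.74) = 0.67
  Scale H (disc): 0.38 / √(0.67·0.74) = 0.54
  Scale F (disc): 0.08 / √(0.93·0.74) = 0.10
  Scale A (conv): 0.58 / √(0.60·0.74) = 0.87
  Scale G (disc): 0.39 / √(0.82·0.74) = 0.50
  Scale C (conv): 0.57 / √(0.66·0.74) = 0.82
  Scale E (disc): 0.51 / √(0.84·0.74) = 0.65
  Scale D (disc): 0.49 / √(0.62·0.74) = 0.72
Smallest convergent = 0.67. Discriminant values: 0.54, 0.10, 0.50, 0.65, 0.72; count ≥ 0.67 → 1.

1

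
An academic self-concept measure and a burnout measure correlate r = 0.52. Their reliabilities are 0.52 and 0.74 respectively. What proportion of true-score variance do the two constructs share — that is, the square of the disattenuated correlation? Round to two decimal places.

Disattenuated r = 0.52 / √(0.52 × 0.74) = 0.52 / 0.6203 = 0.8383.
Shared true-score variance = 0.8383² = 0.7027 ≈ 0.70.

0.70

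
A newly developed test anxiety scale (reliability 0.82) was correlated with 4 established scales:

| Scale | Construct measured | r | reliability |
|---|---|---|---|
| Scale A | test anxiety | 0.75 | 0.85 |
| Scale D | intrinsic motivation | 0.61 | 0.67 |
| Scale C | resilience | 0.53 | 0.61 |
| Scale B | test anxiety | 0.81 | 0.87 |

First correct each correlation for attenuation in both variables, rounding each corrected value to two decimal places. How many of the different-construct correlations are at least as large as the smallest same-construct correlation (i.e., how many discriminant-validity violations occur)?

0

Disattenuated r (r / √(r_scale · r_new)):
  Scale A (conv): 0.75 / √(0.85·0.82) = 0.90
  Scale D (disc): 0.61 / √(0.67·0.82) = 0.82
  Scale C (disc): 0.53 / √(0.61·0.82) = 0.75
  Scale B (conv): 0.81 / √(0.87·0.82) = 0.96
Smallest convergent = 0.90. Discriminant values: 0.82, 0.75; count ≥ 0.90 → 0.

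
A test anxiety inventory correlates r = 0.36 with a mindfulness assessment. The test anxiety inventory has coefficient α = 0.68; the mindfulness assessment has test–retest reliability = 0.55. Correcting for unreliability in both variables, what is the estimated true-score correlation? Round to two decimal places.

r_true = r_obs / √(r_xx · r_yy) = 0.36 / √(0.68 × 0.55) = 0.36 / √0.3740 = 0.36 / 0.6116 ≈ 0.59.

0.59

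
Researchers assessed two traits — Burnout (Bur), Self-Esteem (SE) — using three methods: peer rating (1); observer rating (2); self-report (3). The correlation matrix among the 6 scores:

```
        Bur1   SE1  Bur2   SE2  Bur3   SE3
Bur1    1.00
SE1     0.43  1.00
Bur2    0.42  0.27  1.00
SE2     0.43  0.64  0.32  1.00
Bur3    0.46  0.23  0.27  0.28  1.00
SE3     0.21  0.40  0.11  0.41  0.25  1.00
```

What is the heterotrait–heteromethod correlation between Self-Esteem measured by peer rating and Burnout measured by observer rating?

Different traits and methods: r(SE1, Bur2) = 0.27.

0.27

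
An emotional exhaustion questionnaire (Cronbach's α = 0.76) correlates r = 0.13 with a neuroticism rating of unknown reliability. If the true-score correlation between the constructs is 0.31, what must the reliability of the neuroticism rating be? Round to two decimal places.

0.23

r_true = r_obs / √(r_xx · r_yy) ⇒ 0.31 = 0.13 / √(0.76 · r_yy).
√(0.76 · r_yy) = 0.13 / 0.31 = 0.4194; 0.76 · r_yy = 0.1759; r_yy = 0.1759 / 0.76 ≈ 0.23.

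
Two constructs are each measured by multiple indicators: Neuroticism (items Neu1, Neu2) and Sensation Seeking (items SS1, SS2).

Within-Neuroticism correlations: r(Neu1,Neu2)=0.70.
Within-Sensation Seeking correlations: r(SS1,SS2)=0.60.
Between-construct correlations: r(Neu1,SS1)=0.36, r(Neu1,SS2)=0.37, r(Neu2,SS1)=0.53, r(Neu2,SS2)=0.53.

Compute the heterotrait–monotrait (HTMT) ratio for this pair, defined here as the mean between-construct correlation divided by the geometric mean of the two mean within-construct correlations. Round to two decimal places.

0.69

Mean between = 1.79/4 = 0.4475.
Mean within-Neu = 0.70/1 = 0.7000; mean within-SS = 0.60/1 = 0.6000.
Geometric mean = √(0.7000 × 0.6000) = 0.6481.
HTMT = 0.4475 / 0.6481 = 0.69.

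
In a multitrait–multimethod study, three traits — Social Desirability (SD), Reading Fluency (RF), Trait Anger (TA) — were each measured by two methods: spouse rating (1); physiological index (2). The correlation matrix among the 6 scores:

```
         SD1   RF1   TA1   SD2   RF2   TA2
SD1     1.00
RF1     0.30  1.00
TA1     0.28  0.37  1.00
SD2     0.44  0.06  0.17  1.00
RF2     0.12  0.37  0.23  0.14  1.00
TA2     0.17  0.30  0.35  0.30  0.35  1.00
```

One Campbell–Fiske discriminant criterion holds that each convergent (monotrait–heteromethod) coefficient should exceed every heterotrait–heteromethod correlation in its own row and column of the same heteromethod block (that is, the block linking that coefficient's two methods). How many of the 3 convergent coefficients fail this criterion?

Each convergent coefficient versus the relevant comparison correlations:
SD (methods 1·2): 0.44 vs {0.12, 0.06, 0.17, 0.17} → pass.
RF (methods 1·2): 0.37 vs {0.06, 0.12, 0.30, 0.23} → pass.
TA (methods 1·2): 0.35 vs {0.17, 0.17, 0.23, 0.30} → pass.
0 of 3 fail.

0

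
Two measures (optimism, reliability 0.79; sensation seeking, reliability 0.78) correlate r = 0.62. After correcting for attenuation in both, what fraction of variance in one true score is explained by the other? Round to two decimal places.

Disattenuated r = 0.62 / √(0.79 × 0.78) = 0.62 / 0.7850 = 0.7898.
Shared true-score variance = 0.7898² = 0.6238 ≈ 0.62.

0.62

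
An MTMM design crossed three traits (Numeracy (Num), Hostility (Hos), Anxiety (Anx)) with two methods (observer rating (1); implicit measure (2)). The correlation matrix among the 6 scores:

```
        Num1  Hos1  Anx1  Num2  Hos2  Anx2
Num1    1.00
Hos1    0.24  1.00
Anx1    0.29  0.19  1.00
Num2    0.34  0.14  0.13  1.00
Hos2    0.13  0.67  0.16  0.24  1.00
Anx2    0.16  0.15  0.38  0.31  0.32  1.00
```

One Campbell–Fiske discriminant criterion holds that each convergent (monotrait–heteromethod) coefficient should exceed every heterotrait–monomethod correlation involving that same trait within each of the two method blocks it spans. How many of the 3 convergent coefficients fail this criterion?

0

Checking each validity diagonal entry against its comparison values:
Num (methods 1·2): 0.34 vs {0.24, 0.24, 0.29, 0.31} → pass.
Hos (methods 1·2): 0.67 vs {0.24, 0.24, 0.19, 0.32} → pass.
Anx (methods 1·2): 0.38 vs {0.29, 0.31, 0.19, 0.32} → pass.
0 of 3 fail.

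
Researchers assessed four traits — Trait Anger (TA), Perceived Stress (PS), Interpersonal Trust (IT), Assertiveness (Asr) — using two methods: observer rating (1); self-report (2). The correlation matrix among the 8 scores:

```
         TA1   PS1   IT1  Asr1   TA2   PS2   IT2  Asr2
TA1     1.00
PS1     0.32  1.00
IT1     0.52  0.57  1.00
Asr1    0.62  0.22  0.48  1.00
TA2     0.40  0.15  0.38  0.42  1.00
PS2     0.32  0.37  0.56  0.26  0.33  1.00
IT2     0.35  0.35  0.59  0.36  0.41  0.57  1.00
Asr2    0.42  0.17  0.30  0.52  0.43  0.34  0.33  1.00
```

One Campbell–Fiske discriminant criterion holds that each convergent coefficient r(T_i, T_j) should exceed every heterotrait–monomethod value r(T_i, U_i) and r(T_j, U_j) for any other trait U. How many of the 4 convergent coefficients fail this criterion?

3

Each convergent coefficient versus the relevant comparison correlations:
TA (methods 1·2): 0.40 vs {0.32, 0.33, 0.52, 0.41, 0.62, 0.43} → fail.
PS (methods 1·2): 0.37 vs {0.32, 0.33, 0.57, 0.57, 0.22, 0.34} → fail.
IT (methods 1·2): 0.59 vs {0.52, 0.41, 0.57, 0.57, 0.48, 0.33} → pass.
Asr (methods 1·2): 0.52 vs {0.62, 0.43, 0.22, 0.34, 0.48, 0.33} → fail.
3 of 4 fail.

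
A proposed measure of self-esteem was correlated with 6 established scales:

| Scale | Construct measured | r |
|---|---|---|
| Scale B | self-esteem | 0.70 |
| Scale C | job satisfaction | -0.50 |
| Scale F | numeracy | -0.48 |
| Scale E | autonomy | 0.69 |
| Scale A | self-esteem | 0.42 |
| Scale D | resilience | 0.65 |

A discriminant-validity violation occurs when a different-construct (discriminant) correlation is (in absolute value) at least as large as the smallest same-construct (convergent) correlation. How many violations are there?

4

Convergent (same construct = self-esteem): Scale B, Scale A.
Smallest convergent = 0.42. Discriminant |r|: 0.50, 0.48, 0.69, 0.65; count ≥ 0.42 → 4.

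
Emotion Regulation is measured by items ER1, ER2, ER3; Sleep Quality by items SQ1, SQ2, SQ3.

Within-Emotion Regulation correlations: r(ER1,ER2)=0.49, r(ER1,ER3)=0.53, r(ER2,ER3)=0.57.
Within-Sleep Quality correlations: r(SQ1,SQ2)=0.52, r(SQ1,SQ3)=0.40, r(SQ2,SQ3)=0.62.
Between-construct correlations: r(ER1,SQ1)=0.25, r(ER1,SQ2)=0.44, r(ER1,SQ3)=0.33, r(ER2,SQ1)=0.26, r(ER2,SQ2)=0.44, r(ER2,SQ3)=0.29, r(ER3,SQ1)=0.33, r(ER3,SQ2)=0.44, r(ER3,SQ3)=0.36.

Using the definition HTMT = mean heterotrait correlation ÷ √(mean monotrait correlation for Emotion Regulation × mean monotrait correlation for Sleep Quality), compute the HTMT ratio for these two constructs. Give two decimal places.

0.67

Between-construct mean = 3.14/9 = 0.3489.
Mean within-ER = 1.59/3 = 0.5300; mean within-SQ = 1.54/3 = 0.5133.
Geometric mean = √(0.5300 × 0.5133) = 0.5216.
HTMT = 0.3489 / 0.5216 = 0.67.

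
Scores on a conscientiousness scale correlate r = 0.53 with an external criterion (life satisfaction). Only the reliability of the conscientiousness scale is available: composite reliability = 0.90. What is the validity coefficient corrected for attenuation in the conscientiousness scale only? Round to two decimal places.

0.56

Single correction: r_c = r_obs / √r_xx = 0.53 / √0.90 = 0.53 / 0.9487 ≈ 0.56.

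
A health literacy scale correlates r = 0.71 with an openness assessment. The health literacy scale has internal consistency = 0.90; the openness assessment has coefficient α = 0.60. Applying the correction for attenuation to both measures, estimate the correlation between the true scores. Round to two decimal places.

0.97

r_true = r_obs / √(r_xx · r_yy) = 0.71 / √(0.90 × 0.60) = 0.71 / √0.5400 = 0.71 / 0.7348 ≈ 0.97.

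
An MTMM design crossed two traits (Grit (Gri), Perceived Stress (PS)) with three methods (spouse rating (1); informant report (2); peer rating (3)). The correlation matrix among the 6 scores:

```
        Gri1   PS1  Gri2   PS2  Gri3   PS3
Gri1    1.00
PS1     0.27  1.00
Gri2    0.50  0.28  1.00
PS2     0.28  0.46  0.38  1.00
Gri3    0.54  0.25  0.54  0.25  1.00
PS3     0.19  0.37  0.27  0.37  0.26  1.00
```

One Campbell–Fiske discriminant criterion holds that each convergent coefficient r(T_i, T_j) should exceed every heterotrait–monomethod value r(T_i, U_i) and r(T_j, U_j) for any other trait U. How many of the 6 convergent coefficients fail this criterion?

Each convergent coefficient versus the relevant comparison correlations:
Gri (methods 1·2): 0.50 vs {0.27, 0.38} → pass.
Gri (methods 1·3): 0.54 vs {0.27, 0.26} → pass.
Gri (methods 2·3): 0.54 vs {0.38, 0.26} → pass.
PS (methods 1·2): 0.46 vs {0.27, 0.38} → pass.
PS (methods 1·3): 0.37 vs {0.27, 0.26} → pass.
PS (methods 2·3): 0.37 vs {0.38, 0.26} → fail.
1 of 6 fail.

1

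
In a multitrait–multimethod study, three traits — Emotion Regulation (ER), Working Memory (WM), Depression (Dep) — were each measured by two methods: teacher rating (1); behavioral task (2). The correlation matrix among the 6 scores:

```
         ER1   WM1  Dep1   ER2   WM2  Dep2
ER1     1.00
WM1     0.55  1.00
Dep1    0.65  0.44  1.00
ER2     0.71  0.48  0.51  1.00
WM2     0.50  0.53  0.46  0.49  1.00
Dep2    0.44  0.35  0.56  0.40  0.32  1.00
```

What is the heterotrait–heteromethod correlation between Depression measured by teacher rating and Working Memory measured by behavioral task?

0.46

Different traits and methods: r(Dep1, WM2) = 0.46.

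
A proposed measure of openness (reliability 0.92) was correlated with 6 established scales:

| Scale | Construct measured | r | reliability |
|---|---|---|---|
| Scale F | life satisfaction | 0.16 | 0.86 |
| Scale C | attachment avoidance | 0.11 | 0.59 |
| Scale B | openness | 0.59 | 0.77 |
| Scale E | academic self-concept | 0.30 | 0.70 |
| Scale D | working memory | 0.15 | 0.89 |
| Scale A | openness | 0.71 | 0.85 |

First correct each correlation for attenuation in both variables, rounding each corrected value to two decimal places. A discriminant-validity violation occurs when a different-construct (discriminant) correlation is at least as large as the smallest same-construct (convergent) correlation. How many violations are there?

0

Disattenuated r (r / √(r_scale · r_new)):
  Scale F (disc): 0.16 / √(0.86·0.92) = 0.18
  Scale C (disc): 0.11 / √(0.59·0.92) = 0.15
  Scale B (conv): 0.59 / √(0.77·0.92) = 0.70
  Scale E (disc): 0.30 / √(0.70·0.92) = 0.37
  Scale D (disc): 0.15 / √(0.89·0.92) = 0.17
  Scale A (conv): 0.71 / √(0.85·0.92) = 0.80
Smallest convergent = 0.70. Discriminant values: 0.18, 0.15, 0.37, 0.17; count ≥ 0.70 → 0.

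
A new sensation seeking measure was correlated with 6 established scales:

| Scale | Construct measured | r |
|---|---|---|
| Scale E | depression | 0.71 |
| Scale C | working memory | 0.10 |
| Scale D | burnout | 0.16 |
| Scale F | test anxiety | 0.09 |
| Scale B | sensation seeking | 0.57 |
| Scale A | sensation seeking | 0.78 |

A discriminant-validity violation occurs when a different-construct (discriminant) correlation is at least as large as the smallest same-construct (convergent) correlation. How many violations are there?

Convergent (same construct = sensation seeking): Scale B, Scale A.
Smallest convergent = 0.57. Discriminant values: 0.71, 0.10, 0.16, 0.09; count ≥ 0.57 → 1.

1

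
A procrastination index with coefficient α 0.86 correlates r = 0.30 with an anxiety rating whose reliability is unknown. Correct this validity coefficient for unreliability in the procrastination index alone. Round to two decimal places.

Single correction: r_c = r_obs / √r_xx = 0.30 / √0.86 = 0.30 / 0.9274 ≈ 0.32.

0.32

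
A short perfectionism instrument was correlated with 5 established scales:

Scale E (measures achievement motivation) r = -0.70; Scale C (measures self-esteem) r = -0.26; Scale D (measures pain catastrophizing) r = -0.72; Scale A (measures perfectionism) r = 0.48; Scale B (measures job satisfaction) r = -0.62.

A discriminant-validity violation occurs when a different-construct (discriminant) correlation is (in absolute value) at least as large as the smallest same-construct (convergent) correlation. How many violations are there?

Convergent (same construct = perfectionism): Scale A.
Smallest convergent = 0.48. Discriminant |r|: 0.70, 0.26, 0.72, 0.62; count ≥ 0.48 → 3.

3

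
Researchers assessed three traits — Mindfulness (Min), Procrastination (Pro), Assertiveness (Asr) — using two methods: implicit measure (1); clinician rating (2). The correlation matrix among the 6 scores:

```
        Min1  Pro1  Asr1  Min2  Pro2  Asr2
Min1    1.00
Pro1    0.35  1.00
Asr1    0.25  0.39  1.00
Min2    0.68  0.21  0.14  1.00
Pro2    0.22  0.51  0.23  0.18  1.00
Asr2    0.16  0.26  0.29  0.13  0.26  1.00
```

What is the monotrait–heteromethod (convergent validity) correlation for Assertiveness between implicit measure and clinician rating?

Same trait (Asr), different methods: r(Asr1, Asr2) = 0.29.

0.29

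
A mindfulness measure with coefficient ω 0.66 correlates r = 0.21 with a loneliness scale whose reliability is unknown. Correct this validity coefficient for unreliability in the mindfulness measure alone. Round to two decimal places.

0.26

Single correction: r_c = r_obs / √r_xx = 0.21 / √0.66 = 0.21 / 0.8124 ≈ 0.26.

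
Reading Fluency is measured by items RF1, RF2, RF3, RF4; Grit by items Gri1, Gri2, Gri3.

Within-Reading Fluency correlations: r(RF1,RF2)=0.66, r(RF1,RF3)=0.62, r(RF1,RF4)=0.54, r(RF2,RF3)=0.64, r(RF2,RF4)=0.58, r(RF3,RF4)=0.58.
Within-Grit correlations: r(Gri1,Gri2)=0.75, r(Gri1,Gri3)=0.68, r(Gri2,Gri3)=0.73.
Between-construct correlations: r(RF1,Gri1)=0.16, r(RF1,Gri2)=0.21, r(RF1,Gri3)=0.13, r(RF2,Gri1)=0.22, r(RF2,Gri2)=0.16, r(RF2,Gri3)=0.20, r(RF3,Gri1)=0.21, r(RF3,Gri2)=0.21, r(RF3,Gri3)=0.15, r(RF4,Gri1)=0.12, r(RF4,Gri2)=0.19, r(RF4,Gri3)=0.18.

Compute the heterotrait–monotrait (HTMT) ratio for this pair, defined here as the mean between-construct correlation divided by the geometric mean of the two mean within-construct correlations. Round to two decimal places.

0.27

Mean heterotrait r = 2.14/12 = 0.1783.
Mean within-RF = 3.62/6 = 0.6033; mean within-Gri = 2.16/3 = 0.7200.
Geometric mean = √(0.6033 × 0.7200) = 0.6591.
HTMT = 0.1783 / 0.6591 = 0.27.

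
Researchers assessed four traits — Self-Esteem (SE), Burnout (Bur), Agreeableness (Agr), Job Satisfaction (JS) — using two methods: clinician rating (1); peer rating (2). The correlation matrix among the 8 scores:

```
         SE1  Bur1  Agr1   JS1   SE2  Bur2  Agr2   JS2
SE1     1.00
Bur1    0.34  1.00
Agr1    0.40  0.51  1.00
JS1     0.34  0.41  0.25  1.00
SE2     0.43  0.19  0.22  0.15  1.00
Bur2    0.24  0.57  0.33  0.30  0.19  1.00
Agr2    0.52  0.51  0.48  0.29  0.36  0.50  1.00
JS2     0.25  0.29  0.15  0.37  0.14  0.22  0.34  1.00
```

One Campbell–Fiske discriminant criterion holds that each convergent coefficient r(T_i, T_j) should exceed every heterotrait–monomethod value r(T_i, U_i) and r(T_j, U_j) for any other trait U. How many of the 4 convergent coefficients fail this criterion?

2

Each convergent coefficient versus the relevant comparison correlations:
SE (methods 1·2): 0.43 vs {0.34, 0.19, 0.40, 0.36, 0.34, 0.14} → pass.
Bur (methods 1·2): 0.57 vs {0.34, 0.19, 0.51, 0.50, 0.41, 0.22} → pass.
Agr (methods 1·2): 0.48 vs {0.40, 0.36, 0.51, 0.50, 0.25, 0.34} → fail.
JS (methods 1·2): 0.37 vs {0.34, 0.14, 0.41, 0.22, 0.25, 0.34} → fail.
2 of 4 fail.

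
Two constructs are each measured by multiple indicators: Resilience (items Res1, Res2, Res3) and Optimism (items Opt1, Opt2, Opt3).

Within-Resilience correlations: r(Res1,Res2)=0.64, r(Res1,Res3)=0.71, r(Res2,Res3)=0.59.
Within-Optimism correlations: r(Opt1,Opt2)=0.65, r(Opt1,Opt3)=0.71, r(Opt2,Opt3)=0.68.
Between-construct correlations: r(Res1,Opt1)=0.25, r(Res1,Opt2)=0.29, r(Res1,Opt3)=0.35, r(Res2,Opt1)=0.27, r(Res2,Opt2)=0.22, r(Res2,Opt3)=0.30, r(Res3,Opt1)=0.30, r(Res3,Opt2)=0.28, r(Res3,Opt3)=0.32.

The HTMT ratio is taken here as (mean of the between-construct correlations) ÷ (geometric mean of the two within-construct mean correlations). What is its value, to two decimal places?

Mean between = 2.58/9 = 0.2867.
Mean within-Res = 1.94/3 = 0.6467; mean within-Opt = 2.04/3 = 0.6800.
Geometric mean = √(0.6467 × 0.6800) = 0.6631.
HTMT = 0.2867 / 0.6631 = 0.43.

0.43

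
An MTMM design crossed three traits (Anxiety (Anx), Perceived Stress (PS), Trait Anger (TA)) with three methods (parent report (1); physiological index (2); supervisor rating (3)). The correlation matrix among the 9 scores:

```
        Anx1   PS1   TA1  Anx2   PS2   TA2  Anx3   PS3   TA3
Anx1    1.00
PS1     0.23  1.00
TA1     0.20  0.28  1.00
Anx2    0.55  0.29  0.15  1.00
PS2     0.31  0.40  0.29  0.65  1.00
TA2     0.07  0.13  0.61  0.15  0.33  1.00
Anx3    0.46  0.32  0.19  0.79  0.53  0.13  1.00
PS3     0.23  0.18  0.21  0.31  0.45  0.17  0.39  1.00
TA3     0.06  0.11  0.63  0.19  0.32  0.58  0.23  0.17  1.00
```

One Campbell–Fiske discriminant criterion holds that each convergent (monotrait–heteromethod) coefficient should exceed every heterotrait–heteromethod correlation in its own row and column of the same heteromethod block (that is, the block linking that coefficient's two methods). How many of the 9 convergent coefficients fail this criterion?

Checking each validity diagonal entry against its comparison values:
Anx (methods 1·2): 0.55 vs {0.31, 0.29, 0.07, 0.15} → pass.
Anx (methods 1·3): 0.46 vs {0.23, 0.32, 0.06, 0.19} → pass.
Anx (methods 2·3): 0.79 vs {0.31, 0.53, 0.19, 0.13} → pass.
PS (methods 1·2): 0.40 vs {0.29, 0.31, 0.13, 0.29} → pass.
PS (methods 1·3): 0.18 vs {0.32, 0.23, 0.11, 0.21} → fail.
PS (methods 2·3): 0.45 vs {0.53, 0.31, 0.32, 0.17} → fail.
TA (methods 1·2): 0.61 vs {0.15, 0.07, 0.29, 0.13} → pass.
TA (methods 1·3): 0.63 vs {0.19, 0.06, 0.21, 0.11} → pass.
TA (methods 2·3): 0.58 vs {0.13, 0.19, 0.17, 0.32} → pass.
2 of 9 fail.

2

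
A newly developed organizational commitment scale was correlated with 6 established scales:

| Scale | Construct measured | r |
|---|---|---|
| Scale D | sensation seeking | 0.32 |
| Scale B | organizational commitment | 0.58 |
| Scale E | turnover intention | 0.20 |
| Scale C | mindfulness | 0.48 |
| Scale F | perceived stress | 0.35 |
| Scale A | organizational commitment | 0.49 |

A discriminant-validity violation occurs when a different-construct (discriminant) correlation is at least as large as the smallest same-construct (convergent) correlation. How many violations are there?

0

Convergent (same construct = organizational commitment): Scale B, Scale A.
Smallest convergent = 0.49. Discriminant values: 0.32, 0.20, 0.48, 0.35; count ≥ 0.49 → 0.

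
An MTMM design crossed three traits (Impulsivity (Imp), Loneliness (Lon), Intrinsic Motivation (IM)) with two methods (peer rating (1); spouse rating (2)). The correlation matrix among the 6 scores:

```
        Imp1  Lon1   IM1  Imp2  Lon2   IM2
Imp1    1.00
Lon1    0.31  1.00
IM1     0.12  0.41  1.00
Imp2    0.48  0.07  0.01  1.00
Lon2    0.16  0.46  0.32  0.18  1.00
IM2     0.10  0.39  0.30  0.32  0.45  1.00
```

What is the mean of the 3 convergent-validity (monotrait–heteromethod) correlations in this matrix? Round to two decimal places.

0.41

Convergent values: 0.48, 0.46, 0.30; mean = 1.24/3 = 0.41.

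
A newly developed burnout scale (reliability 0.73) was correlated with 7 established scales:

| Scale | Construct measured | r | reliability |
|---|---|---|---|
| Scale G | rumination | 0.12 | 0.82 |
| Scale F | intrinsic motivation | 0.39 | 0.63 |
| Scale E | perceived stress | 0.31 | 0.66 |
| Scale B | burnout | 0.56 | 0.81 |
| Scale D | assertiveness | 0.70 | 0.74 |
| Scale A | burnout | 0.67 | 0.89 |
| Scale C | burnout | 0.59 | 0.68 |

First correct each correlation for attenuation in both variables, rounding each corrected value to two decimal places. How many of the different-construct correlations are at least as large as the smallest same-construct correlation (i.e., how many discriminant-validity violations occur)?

1

Disattenuated r (r / √(r_scale · r_new)):
  Scale G (disc): 0.12 / √(0.82·0.73) = 0.16
  Scale F (disc): 0.39 / √(0.63·0.73) = 0.58
  Scale E (disc): 0.31 / √(0.66·0.73) = 0.45
  Scale B (conv): 0.56 / √(0.81·0.73) = 0.73
  Scale D (disc): 0.70 / √(0.74·0.73) = 0.95
  Scale A (conv): 0.67 / √(0.89·0.73) = 0.83
  Scale C (conv): 0.59 / √(0.68·0.73) = 0.84
Smallest convergent = 0.73. Discriminant values: 0.16, 0.58, 0.45, 0.95; count ≥ 0.73 → 1.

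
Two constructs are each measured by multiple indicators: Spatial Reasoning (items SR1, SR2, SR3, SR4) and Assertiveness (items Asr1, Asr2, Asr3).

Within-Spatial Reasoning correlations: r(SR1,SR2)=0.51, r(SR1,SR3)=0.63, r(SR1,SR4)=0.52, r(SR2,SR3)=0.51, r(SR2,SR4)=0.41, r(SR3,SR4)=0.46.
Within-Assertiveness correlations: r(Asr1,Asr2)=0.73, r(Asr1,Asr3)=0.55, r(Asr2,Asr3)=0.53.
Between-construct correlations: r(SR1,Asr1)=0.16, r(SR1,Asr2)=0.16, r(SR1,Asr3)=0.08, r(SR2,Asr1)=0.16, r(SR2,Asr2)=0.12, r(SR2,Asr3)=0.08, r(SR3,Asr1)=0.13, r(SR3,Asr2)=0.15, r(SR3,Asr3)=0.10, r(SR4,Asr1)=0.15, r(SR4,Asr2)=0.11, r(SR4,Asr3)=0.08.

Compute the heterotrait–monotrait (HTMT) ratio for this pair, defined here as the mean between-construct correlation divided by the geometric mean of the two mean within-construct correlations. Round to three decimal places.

Between-construct mean = 1.48/12 = 0.1233.
Mean within-SR = 3.04/6 = 0.5067; mean within-Asr = 1.81/3 = 0.6033.
Geometric mean = √(0.5067 × 0.6033) = 0.5529.
HTMT = 0.1233 / 0.5529 = 0.223.

0.223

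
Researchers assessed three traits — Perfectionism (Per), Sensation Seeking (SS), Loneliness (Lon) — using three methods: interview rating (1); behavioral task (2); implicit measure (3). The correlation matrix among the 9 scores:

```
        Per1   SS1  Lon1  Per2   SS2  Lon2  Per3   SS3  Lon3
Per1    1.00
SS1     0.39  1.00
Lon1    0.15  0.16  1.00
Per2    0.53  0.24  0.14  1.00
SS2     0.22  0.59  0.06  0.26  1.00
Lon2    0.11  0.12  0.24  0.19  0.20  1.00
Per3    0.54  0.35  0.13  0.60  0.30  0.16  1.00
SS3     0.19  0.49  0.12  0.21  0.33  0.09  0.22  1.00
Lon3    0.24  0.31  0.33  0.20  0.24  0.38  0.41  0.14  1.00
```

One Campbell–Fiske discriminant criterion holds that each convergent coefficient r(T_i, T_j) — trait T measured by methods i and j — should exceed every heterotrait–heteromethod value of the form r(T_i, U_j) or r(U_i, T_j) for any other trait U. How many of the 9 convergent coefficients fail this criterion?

Checking each validity diagonal entry against its comparison values:
Per (methods 1·2): 0.53 vs {0.22, 0.24, 0.11, 0.14} → pass.
Per (methods 1·3): 0.54 vs {0.19, 0.35, 0.24, 0.13} → pass.
Per (methods 2·3): 0.60 vs {0.21, 0.30, 0.20, 0.16} → pass.
SS (methods 1·2): 0.59 vs {0.24, 0.22, 0.12, 0.06} → pass.
SS (methods 1·3): 0.49 vs {0.35, 0.19, 0.31, 0.12} → pass.
SS (methods 2·3): 0.33 vs {0.30, 0.21, 0.24, 0.09} → pass.
Lon (methods 1·2): 0.24 vs {0.14, 0.11, 0.06, 0.12} → pass.
Lon (methods 1·3): 0.33 vs {0.13, 0.24, 0.12, 0.31} → pass.
Lon (methods 2·3): 0.38 vs {0.16, 0.20, 0.09, 0.24} → pass.
0 of 9 fail.

0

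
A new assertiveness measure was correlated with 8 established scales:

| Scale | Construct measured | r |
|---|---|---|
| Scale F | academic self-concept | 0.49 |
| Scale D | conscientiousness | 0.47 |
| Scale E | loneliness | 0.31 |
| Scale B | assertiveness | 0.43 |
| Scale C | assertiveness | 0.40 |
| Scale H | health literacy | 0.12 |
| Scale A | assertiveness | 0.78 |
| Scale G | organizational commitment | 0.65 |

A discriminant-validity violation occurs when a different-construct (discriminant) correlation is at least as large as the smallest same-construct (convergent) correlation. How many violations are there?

Convergent (same construct = assertiveness): Scale B, Scale C, Scale A.
Smallest convergent = 0.40. Discriminant values: 0.49, 0.47, 0.31, 0.12, 0.65; count ≥ 0.40 → 3.

3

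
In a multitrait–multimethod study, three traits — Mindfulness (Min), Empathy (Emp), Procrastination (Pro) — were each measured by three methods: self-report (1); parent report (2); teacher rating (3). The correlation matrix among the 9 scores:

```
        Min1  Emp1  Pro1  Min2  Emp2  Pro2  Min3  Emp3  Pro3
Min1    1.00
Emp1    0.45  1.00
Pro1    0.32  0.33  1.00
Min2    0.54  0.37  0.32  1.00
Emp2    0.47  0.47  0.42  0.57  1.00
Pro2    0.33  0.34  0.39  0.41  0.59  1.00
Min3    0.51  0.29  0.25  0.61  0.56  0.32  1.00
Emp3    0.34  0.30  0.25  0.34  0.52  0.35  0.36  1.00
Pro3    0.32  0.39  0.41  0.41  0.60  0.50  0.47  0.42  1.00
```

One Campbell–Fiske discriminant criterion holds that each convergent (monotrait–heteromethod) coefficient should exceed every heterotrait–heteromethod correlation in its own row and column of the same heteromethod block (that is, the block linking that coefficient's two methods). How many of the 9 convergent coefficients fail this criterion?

Each convergent coefficient versus the relevant comparison correlations:
Min (methods 1·2): 0.54 vs {0.47, 0.37, 0.33, 0.32} → pass.
Min (methods 1·3): 0.51 vs {0.34, 0.29, 0.32, 0.25} → pass.
Min (methods 2·3): 0.61 vs {0.34, 0.56, 0.41, 0.32} → pass.
Emp (methods 1·2): 0.47 vs {0.37, 0.47, 0.34, 0.42} → fail.
Emp (methods 1·3): 0.30 vs {0.29, 0.34, 0.39, 0.25} → fail.
Emp (methods 2·3): 0.52 vs {0.56, 0.34, 0.60, 0.35} → fail.
Pro (methods 1·2): 0.39 vs {0.32, 0.33, 0.42, 0.34} → fail.
Pro (methods 1·3): 0.41 vs {0.25, 0.32, 0.25, 0.39} → pass.
Pro (methods 2·3): 0.50 vs {0.32, 0.41, 0.35, 0.60} → fail.
5 of 9 fail.

5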